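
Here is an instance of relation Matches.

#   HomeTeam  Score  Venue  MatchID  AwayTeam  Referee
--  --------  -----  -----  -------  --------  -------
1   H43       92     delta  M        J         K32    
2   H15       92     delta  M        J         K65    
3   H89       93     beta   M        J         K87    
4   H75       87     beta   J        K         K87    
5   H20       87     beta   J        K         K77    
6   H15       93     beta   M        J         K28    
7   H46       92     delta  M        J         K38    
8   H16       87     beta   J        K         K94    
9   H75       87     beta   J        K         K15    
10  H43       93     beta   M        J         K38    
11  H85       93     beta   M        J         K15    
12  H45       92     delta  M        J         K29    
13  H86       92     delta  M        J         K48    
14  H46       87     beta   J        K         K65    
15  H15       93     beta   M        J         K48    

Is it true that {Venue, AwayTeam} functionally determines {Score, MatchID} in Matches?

Yes

(Venue=delta, AwayTeam=J): rows 1, 2, 7, 12, 13 → {Score,MatchID} = (92, M), (92, M), (92, M), (92, M), (92, M) ✓
(Venue=beta, AwayTeam=J): rows 3, 6, 10, 11, 15 → {Score,MatchID} = (93, M), (93, M), (93, M), (93, M), (93, M) ✓
(Venue=beta, AwayTeam=K): rows 4, 5, 8, 9, 14 → {Score,MatchID} = (87, J), (87, J), (87, J), (87, J), (87, J) ✓
Every {Venue, AwayTeam} value is associated with a single {Score, MatchID} value, so {Venue, AwayTeam} -> {Score, MatchID} holds.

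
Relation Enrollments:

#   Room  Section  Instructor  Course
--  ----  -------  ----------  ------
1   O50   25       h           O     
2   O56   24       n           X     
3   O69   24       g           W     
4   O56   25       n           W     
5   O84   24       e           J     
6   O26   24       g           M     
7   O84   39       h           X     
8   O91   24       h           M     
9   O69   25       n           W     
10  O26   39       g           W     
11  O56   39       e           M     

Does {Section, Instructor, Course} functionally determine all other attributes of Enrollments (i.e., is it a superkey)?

Rows 4 and 9 have the same {Section, Instructor, Course} value (Section=25, Instructor=n, Course=W) but are distinct tuples, so {Section, Instructor, Course} does not determine every attribute — not a superkey.

No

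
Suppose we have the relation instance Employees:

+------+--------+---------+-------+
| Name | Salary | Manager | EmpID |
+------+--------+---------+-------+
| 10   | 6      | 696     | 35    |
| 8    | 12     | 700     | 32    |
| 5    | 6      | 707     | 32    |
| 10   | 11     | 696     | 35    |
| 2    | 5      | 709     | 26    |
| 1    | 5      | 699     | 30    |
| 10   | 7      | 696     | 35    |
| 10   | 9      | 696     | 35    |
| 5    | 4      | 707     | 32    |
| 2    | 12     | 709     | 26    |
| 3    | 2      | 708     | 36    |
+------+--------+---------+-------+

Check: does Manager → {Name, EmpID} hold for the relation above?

Yes

Manager=696: 4 rows → {Name,EmpID} = (10, 35), (10, 35), (10, 35), (10, 35) ✓
Manager=700: 1 row → {Name,EmpID} = (8, 32) ✓
Manager=707: 2 rows → {Name,EmpID} = (5, 32), (5, 32) ✓
Manager=709: 2 rows → {Name,EmpID} = (2, 26), (2, 26) ✓
Manager=699: 1 row → {Name,EmpID} = (1, 30) ✓
Manager=708: 1 row → {Name,EmpID} = (3, 36) ✓
Every Manager value is associated with a single {Name, EmpID} value, so Manager → {Name, EmpID} holds.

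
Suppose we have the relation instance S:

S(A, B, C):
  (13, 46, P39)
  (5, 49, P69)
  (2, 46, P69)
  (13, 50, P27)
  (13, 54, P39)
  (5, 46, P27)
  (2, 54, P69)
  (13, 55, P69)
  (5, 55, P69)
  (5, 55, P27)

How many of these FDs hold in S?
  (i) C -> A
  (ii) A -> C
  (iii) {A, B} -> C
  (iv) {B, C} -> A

(i) C -> A: C=P69: 5 rows → A takes values {5, 2, 13} — violation; C=P27: 3 rows → A takes values {13, 5} — violation — fails.
(ii) A -> C: A=13: 4 rows → C takes values {P39, P27, P69} — violation; A=5: 4 rows → C takes values {P69, P27} — violation — fails.
(iii) {A, B} -> C: (A=5, B=55): 2 rows → C takes values {P69, P27} — violation — fails.
(iv) {B, C} -> A: (B=55, C=P69): 2 rows → A takes values {13, 5} — violation — fails.
None of the 4 dependencies hold.

0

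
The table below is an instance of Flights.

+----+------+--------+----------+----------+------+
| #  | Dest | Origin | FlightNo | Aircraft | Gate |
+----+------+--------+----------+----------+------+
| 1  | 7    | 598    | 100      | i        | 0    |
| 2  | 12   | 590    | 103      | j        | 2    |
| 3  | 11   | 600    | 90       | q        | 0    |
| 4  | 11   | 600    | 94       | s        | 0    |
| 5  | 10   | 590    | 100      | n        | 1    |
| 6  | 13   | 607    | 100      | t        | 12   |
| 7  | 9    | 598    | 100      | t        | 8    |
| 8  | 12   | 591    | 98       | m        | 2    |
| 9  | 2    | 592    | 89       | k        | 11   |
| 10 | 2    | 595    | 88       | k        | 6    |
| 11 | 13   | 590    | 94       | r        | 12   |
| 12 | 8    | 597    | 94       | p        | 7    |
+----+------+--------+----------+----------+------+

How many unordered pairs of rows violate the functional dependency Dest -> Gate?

1

Dest=12: all 2 rows agree on Gate — 0 pairs.
Dest=11: all 2 rows agree on Gate — 0 pairs.
Dest=13: all 2 rows agree on Gate — 0 pairs.
Dest=2: violating pairs (9,10) — 1 pair.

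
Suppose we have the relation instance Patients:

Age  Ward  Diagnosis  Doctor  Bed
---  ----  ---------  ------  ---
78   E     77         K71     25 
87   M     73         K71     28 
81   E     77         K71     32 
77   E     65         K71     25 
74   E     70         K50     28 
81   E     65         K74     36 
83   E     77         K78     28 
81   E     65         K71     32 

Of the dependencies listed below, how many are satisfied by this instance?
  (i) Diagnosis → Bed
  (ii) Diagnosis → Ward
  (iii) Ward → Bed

1

(i) Diagnosis → Bed: Diagnosis=77: 3 rows → Bed takes values {25, 32, 28} — violation; Diagnosis=65: 3 rows → Bed takes values {25, 36, 32} — violation — fails.
(ii) Diagnosis → Ward: every LHS value maps to a single RHS value — holds.
(iii) Ward → Bed: Ward=E: 7 rows → Bed takes values {25, 32, 28, 36} — violation — fails.
1 of the 3 dependencies holds.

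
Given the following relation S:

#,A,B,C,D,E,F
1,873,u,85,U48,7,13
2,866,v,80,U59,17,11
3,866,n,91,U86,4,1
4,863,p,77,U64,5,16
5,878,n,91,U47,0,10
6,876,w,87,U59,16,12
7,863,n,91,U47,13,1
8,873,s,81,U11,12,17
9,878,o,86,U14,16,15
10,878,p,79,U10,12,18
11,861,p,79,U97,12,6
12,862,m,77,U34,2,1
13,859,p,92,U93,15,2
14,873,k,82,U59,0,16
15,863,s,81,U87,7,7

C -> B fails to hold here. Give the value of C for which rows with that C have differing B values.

77

C=85: row 1 → B = u ✓
C=80: row 2 → B = v ✓
C=91: rows 3, 5, 7 → B = n, n, n ✓
C=77: rows 4, 12 → B takes values {p, m} — violation
C=87: row 6 → B = w ✓
C=81: rows 8, 15 → B = s, s ✓
C=86: row 9 → B = o ✓
C=79: rows 10, 11 → B = p, p ✓
C=92: row 13 → B = p ✓
C=82: row 14 → B = k ✓
The only C value with inconsistent B is C=77.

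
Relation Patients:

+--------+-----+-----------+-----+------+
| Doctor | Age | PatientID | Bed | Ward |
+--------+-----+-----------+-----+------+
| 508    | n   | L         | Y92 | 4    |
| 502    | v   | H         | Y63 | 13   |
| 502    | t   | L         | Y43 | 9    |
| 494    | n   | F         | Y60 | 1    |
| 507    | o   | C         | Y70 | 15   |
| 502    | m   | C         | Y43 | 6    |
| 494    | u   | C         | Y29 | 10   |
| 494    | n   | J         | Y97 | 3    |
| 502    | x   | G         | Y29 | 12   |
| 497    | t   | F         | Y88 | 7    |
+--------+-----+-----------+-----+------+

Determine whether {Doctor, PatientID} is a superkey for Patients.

Yes

All 10 rows have distinct {Doctor, PatientID} values, so {Doctor, PatientID} → (all attributes) holds and {Doctor, PatientID} is a superkey.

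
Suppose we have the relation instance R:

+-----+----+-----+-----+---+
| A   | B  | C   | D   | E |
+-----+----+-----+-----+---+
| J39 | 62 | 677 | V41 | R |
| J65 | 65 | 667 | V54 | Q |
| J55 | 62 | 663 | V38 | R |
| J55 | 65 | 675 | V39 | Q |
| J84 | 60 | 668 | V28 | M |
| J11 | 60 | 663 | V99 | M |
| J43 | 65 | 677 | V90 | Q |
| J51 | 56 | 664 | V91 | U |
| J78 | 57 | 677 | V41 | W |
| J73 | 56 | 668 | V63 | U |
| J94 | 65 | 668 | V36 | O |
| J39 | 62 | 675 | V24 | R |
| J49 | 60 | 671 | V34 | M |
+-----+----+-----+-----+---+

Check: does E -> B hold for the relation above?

Yes

E=R: 3 rows → B = 62, 62, 62 ✓
E=Q: 3 rows → B = 65, 65, 65 ✓
E=M: 3 rows → B = 60, 60, 60 ✓
E=U: 2 rows → B = 56, 56 ✓
E=W: 1 row → B = 57 ✓
E=O: 1 row → B = 65 ✓
Every E value is associated with a single B value, so E -> B holds.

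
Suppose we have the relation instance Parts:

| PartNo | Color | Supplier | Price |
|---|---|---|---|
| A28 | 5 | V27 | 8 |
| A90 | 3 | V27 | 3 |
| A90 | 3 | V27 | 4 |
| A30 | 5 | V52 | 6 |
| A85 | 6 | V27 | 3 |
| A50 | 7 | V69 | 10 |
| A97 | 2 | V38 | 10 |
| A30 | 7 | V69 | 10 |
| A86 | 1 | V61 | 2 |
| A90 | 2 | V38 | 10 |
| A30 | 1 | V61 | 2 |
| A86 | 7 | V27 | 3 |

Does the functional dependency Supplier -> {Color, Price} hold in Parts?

Supplier=V27: 5 rows → {Color,Price} takes values {(5, 8), (3, 3), (3, 4), (6, 3), (7, 3)} — violation
Supplier=V52: 1 row → {Color,Price} = (5, 6) ✓
Supplier=V69: 2 rows → {Color,Price} = (7, 10), (7, 10) ✓
Supplier=V38: 2 rows → {Color,Price} = (2, 10), (2, 10) ✓
Supplier=V61: 2 rows → {Color,Price} = (1, 2), (1, 2) ✓
Two rows agree on Supplier but differ on {Color, Price}, so Supplier -> {Color, Price} does not hold.

No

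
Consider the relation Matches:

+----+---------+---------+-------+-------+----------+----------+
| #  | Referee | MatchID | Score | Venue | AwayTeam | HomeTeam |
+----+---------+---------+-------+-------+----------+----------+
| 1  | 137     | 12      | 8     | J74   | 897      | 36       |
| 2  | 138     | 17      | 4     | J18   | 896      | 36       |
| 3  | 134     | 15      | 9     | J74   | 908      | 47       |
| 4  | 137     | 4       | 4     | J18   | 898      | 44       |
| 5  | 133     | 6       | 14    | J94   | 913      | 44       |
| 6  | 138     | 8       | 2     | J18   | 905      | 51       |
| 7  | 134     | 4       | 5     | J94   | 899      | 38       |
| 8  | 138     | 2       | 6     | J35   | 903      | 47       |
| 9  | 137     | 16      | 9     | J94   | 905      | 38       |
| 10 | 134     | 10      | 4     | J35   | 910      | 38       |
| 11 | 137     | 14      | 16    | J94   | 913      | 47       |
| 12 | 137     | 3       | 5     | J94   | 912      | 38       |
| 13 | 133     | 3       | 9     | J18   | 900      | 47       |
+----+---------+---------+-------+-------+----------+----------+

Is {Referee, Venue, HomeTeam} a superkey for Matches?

Rows 9 and 12 have the same {Referee, Venue, HomeTeam} value (Referee=137, Venue=J94, HomeTeam=38) but are distinct tuples, so {Referee, Venue, HomeTeam} does not determine every attribute — not a superkey.

No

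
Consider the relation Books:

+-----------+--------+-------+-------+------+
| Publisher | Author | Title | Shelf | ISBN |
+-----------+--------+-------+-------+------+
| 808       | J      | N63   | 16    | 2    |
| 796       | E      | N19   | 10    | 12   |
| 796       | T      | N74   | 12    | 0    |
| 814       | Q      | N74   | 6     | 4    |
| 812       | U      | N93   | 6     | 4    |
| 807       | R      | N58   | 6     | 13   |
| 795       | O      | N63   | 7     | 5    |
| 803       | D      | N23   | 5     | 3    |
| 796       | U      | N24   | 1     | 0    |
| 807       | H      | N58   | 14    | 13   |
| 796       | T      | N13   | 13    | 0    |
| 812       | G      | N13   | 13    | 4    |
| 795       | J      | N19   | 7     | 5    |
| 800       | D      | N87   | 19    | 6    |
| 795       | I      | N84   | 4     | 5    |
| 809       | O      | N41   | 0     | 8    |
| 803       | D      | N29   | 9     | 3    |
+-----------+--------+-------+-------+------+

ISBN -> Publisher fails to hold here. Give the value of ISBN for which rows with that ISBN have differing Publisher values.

ISBN=2: 1 row → Publisher = 808 ✓
ISBN=12: 1 row → Publisher = 796 ✓
ISBN=0: 3 rows → Publisher = 796, 796, 796 ✓
ISBN=4: 3 rows → Publisher takes values {814, 812} — violation
ISBN=13: 2 rows → Publisher = 807, 807 ✓
ISBN=5: 3 rows → Publisher = 795, 795, 795 ✓
ISBN=3: 2 rows → Publisher = 803, 803 ✓
ISBN=6: 1 row → Publisher = 800 ✓
ISBN=8: 1 row → Publisher = 809 ✓
The only ISBN value with inconsistent Publisher is ISBN=4.

4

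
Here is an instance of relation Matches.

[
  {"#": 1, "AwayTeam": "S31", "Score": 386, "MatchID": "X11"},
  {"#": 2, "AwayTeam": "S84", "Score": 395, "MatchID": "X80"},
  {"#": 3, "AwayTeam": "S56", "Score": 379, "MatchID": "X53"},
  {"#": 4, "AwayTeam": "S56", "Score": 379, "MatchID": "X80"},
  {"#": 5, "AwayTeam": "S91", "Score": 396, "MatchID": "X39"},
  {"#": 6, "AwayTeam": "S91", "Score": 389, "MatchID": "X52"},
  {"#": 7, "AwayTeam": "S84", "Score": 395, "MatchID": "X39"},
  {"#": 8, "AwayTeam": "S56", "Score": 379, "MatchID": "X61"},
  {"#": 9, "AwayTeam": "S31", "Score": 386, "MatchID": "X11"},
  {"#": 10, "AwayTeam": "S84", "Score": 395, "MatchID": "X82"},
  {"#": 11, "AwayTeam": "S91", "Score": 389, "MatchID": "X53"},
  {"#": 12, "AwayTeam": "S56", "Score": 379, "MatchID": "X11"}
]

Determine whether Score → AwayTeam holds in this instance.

Score=386: rows 1, 9 → AwayTeam = S31, S31 ✓
Score=395: rows 2, 7, 10 → AwayTeam = S84, S84, S84 ✓
Score=379: rows 3, 4, 8, 12 → AwayTeam = S56, S56, S56, S56 ✓
Score=396: row 5 → AwayTeam = S91 ✓
Score=389: rows 6, 11 → AwayTeam = S91, S91 ✓
Every Score value is associated with a single AwayTeam value, so Score → AwayTeam holds.

Yes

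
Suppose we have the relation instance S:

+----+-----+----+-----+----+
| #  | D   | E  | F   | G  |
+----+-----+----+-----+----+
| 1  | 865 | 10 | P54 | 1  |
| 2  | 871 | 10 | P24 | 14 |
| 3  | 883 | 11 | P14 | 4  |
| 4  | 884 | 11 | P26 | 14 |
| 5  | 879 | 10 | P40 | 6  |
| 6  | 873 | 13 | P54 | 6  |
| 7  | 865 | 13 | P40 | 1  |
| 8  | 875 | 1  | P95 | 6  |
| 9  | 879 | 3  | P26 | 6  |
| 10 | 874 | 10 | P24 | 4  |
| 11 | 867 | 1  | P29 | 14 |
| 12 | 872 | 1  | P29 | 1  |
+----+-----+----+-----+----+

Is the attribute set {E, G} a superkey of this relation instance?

Yes

All 12 rows have distinct {E, G} values, so {E, G} → (all attributes) holds and {E, G} is a superkey.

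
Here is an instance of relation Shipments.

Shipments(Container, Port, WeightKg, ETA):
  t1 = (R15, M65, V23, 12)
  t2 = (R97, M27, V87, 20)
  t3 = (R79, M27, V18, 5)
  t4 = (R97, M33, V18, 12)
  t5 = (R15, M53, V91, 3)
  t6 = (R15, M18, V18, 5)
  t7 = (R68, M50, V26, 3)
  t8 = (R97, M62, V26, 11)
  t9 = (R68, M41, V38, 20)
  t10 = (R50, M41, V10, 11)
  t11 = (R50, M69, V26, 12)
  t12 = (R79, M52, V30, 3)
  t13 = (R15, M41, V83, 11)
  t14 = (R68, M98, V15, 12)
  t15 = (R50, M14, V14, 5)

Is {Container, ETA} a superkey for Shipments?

Yes

All 15 rows have distinct {Container, ETA} values, so {Container, ETA} → (all attributes) holds and {Container, ETA} is a superkey.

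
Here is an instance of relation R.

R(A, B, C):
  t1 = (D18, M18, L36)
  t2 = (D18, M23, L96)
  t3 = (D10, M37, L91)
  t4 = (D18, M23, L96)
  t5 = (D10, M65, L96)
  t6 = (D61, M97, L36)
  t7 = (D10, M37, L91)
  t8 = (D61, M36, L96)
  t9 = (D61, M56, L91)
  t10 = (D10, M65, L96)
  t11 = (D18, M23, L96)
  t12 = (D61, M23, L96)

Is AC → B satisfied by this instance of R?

No

(A=D18, C=L36): row 1 → B = M18 ✓
(A=D18, C=L96): rows 2, 4, 11 → B = M23, M23, M23 ✓
(A=D10, C=L91): rows 3, 7 → B = M37, M37 ✓
(A=D10, C=L96): rows 5, 10 → B = M65, M65 ✓
(A=D61, C=L36): row 6 → B = M97 ✓
(A=D61, C=L96): rows 8, 12 → B takes values {M36, M23} — violation
(A=D61, C=L91): row 9 → B = M56 ✓
Two rows agree on AC but differ on B, so AC → B does not hold.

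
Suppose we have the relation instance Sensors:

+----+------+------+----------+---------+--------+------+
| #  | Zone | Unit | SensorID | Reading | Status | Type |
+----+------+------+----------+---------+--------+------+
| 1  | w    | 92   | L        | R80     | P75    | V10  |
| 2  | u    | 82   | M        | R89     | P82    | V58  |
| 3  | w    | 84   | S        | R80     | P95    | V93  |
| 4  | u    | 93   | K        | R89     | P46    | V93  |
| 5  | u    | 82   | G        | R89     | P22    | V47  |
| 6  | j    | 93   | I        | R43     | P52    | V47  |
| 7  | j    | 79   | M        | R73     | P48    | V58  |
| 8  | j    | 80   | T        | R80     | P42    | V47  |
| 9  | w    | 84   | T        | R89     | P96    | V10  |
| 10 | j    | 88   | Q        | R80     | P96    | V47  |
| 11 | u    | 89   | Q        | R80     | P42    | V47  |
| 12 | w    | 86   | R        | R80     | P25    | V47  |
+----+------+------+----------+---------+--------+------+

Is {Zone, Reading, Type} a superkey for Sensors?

Rows 8 and 10 have the same {Zone, Reading, Type} value (Zone=j, Reading=R80, Type=V47) but are distinct tuples, so {Zone, Reading, Type} does not determine every attribute — not a superkey.

No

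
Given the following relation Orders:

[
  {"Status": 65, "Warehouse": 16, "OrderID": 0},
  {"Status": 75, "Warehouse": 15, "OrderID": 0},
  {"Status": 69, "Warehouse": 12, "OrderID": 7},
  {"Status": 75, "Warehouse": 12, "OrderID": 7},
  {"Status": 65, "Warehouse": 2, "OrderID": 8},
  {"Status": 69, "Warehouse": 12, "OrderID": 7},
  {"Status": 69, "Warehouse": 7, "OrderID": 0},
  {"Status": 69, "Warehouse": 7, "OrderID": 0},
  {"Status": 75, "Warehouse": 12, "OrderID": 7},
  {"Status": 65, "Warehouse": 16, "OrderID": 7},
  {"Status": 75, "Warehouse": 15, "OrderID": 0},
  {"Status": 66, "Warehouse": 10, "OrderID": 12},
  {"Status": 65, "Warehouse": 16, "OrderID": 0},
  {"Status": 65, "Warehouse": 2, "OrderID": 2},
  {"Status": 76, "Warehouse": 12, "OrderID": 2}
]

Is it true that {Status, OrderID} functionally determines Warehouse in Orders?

(Status=65, OrderID=0): 2 rows → Warehouse = 16, 16 ✓
(Status=75, OrderID=0): 2 rows → Warehouse = 15, 15 ✓
(Status=69, OrderID=7): 2 rows → Warehouse = 12, 12 ✓
(Status=75, OrderID=7): 2 rows → Warehouse = 12, 12 ✓
(Status=65, OrderID=8): 1 row → Warehouse = 2 ✓
(Status=69, OrderID=0): 2 rows → Warehouse = 7, 7 ✓
(Status=65, OrderID=7): 1 row → Warehouse = 16 ✓
(Status=66, OrderID=12): 1 row → Warehouse = 10 ✓
(Status=65, OrderID=2): 1 row → Warehouse = 2 ✓
(Status=76, OrderID=2): 1 row → Warehouse = 12 ✓
Every {Status, OrderID} value is associated with a single Warehouse value, so {Status, OrderID} → Warehouse holds.

Yes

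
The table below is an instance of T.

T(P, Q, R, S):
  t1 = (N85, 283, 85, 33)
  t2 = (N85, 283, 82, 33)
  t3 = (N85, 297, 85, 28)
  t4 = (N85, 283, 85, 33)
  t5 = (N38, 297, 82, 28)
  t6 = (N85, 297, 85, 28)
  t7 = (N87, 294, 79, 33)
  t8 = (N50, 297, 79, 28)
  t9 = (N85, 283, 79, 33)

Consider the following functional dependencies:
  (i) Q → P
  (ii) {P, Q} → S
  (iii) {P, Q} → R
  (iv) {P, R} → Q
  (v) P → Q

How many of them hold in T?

(i) Q → P: Q=297: rows 3, 5, 6, 8 → P takes values {N85, N38, N50} — violation — fails.
(ii) {P, Q} → S: every LHS value maps to a single RHS value — holds.
(iii) {P, Q} → R: (P=N85, Q=283): rows 1, 2, 4, 9 → R takes values {85, 82, 79} — violation — fails.
(iv) {P, R} → Q: (P=N85, R=85): rows 1, 3, 4, 6 → Q takes values {283, 297} — violation — fails.
(v) P → Q: P=N85: rows 1, 2, 3, 4, 6, 9 → Q takes values {283, 297} — violation — fails.
1 of the 5 dependencies holds.

1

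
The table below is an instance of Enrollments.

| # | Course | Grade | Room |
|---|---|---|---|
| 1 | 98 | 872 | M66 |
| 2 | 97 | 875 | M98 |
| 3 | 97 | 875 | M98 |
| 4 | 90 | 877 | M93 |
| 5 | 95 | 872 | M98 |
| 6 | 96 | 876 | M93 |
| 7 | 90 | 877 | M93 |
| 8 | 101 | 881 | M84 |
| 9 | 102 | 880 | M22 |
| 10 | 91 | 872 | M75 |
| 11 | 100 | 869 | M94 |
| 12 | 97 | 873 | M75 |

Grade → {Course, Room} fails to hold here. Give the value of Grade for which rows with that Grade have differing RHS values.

Grade=872: rows 1, 5, 10 → {Course,Room} takes values {(98, M66), (95, M98), (91, M75)} — violation
Grade=875: rows 2, 3 → {Course,Room} = (97, M98), (97, M98) ✓
Grade=877: rows 4, 7 → {Course,Room} = (90, M93), (90, M93) ✓
Grade=876: row 6 → {Course,Room} = (96, M93) ✓
Grade=881: row 8 → {Course,Room} = (101, M84) ✓
Grade=880: row 9 → {Course,Room} = (102, M22) ✓
Grade=869: row 11 → {Course,Room} = (100, M94) ✓
Grade=873: row 12 → {Course,Room} = (97, M75) ✓
The only Grade value with inconsistent RHS is Grade=872.

872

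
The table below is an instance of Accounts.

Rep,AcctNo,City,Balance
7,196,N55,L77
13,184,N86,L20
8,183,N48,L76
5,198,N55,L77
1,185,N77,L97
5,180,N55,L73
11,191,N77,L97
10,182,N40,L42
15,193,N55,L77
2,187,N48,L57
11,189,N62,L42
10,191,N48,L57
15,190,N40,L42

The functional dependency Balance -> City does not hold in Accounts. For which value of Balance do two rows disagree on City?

Balance=L77: 3 rows → City = N55, N55, N55 ✓
Balance=L20: 1 row → City = N86 ✓
Balance=L76: 1 row → City = N48 ✓
Balance=L97: 2 rows → City = N77, N77 ✓
Balance=L73: 1 row → City = N55 ✓
Balance=L42: 3 rows → City takes values {N40, N62} — violation
Balance=L57: 2 rows → City = N48, N48 ✓
The only Balance value with inconsistent City is Balance=L42.

L42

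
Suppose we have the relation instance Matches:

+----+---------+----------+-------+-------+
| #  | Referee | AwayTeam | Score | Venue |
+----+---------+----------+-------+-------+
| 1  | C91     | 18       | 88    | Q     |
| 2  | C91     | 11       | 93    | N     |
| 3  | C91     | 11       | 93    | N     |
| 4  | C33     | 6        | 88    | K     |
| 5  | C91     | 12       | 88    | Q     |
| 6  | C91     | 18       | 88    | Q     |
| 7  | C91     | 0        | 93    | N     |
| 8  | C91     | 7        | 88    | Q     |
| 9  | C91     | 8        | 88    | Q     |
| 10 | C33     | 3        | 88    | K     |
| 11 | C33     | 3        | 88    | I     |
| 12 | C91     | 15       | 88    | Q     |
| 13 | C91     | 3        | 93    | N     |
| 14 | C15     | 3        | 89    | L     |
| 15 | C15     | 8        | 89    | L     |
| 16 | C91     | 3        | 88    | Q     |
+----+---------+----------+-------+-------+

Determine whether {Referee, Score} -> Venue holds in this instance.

(Referee=C91, Score=88): rows 1, 5, 6, 8, 9, 12, 16 → Venue = Q, Q, Q, Q, Q, Q, Q ✓
(Referee=C91, Score=93): rows 2, 3, 7, 13 → Venue = N, N, N, N ✓
(Referee=C33, Score=88): rows 4, 10, 11 → Venue takes values {K, I} — violation
(Referee=C15, Score=89): rows 14, 15 → Venue = L, L ✓
Two rows agree on {Referee, Score} but differ on Venue, so {Referee, Score} -> Venue does not hold.

No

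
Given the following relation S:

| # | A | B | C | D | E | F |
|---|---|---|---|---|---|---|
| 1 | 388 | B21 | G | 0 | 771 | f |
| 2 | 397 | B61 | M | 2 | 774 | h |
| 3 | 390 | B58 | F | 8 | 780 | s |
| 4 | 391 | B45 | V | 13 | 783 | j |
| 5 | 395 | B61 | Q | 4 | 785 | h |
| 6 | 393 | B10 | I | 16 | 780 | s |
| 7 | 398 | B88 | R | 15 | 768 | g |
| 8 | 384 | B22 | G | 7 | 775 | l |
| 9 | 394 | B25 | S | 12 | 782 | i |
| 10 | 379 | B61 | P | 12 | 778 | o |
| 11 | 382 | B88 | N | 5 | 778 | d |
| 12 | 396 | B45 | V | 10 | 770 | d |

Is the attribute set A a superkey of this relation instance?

Yes

All 12 rows have distinct A values, so A → (all attributes) holds and A is a superkey.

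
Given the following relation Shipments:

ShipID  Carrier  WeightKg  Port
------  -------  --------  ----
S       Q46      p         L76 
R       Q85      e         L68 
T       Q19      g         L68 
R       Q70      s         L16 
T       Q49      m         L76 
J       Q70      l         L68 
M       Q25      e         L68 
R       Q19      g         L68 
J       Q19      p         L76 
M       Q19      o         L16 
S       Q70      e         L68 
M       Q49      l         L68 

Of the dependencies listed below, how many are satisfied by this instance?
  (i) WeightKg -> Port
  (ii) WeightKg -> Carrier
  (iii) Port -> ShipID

1

(i) WeightKg -> Port: every LHS value maps to a single RHS value — holds.
(ii) WeightKg -> Carrier: WeightKg=p: 2 rows → Carrier takes values {Q46, Q19} — violation; WeightKg=e: 3 rows → Carrier takes values {Q85, Q25, Q70} — violation; WeightKg=l: 2 rows → Carrier takes values {Q70, Q49} — violation — fails.
(iii) Port -> ShipID: Port=L76: 3 rows → ShipID takes values {S, T, J} — violation; Port=L68: 7 rows → ShipID takes values {R, T, J, M, S} — violation; Port=L16: 2 rows → ShipID takes values {R, M} — violation — fails.
1 of the 3 dependencies holds.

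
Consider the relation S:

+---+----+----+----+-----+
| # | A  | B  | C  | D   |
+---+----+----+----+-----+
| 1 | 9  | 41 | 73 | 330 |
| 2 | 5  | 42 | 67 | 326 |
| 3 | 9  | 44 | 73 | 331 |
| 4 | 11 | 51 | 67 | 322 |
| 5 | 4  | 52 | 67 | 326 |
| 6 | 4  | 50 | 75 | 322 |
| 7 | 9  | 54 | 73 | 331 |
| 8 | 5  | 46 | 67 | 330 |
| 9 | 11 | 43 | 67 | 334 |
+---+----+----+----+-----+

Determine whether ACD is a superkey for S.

Rows 3 and 7 have the same ACD value (A=9, C=73, D=331) but are distinct tuples, so ACD does not determine every attribute — not a superkey.

No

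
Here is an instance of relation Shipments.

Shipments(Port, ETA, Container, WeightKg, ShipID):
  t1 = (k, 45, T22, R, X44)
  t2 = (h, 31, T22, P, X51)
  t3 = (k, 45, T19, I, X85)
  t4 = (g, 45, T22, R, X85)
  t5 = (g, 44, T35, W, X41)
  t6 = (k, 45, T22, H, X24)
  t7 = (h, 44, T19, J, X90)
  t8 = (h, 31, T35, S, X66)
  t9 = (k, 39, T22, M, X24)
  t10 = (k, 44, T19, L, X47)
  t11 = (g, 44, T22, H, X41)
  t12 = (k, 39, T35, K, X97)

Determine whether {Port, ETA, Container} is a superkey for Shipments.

Rows 1 and 6 have the same {Port, ETA, Container} value (Port=k, ETA=45, Container=T22) but are distinct tuples, so {Port, ETA, Container} does not determine every attribute — not a superkey.

No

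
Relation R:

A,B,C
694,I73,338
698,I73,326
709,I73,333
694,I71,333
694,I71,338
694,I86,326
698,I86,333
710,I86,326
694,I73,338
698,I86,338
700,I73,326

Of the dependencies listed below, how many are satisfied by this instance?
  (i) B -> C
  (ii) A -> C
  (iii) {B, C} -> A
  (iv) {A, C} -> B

0

(i) B -> C: B=I73: 5 rows → C takes values {338, 326, 333} — violation; B=I71: 2 rows → C takes values {333, 338} — violation; B=I86: 4 rows → C takes values {326, 333, 338} — violation — fails.
(ii) A -> C: A=694: 5 rows → C takes values {338, 333, 326} — violation; A=698: 3 rows → C takes values {326, 333, 338} — violation — fails.
(iii) {B, C} -> A: (B=I73, C=326): 2 rows → A takes values {698, 700} — violation; (B=I86, C=326): 2 rows → A takes values {694, 710} — violation — fails.
(iv) {A, C} -> B: (A=694, C=338): 3 rows → B takes values {I73, I71} — violation — fails.
None of the 4 dependencies hold.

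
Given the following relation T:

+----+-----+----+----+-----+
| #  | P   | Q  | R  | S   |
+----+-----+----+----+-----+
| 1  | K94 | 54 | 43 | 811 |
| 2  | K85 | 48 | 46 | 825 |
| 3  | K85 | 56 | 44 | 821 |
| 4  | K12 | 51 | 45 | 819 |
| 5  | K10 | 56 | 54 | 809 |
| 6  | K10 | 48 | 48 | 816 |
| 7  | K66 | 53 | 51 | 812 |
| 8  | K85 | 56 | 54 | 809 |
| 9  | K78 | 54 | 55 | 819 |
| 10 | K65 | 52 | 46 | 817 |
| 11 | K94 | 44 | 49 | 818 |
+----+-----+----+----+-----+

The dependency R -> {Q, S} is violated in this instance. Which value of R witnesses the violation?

R=43: row 1 → {Q,S} = (54, 811) ✓
R=46: rows 2, 10 → {Q,S} takes values {(48, 825), (52, 817)} — violation
R=44: row 3 → {Q,S} = (56, 821) ✓
R=45: row 4 → {Q,S} = (51, 819) ✓
R=54: rows 5, 8 → {Q,S} = (56, 809), (56, 809) ✓
R=48: row 6 → {Q,S} = (48, 816) ✓
R=51: row 7 → {Q,S} = (53, 812) ✓
R=55: row 9 → {Q,S} = (54, 819) ✓
R=49: row 11 → {Q,S} = (44, 818) ✓
The only R value with inconsistent RHS is R=46.

46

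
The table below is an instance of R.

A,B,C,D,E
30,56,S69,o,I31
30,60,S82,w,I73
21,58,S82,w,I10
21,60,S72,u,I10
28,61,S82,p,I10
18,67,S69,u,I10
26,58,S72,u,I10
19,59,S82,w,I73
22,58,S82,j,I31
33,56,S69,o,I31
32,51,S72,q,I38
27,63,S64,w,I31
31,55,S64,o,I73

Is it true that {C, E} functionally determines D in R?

No

(C=S69, E=I31): 2 rows → D = o, o ✓
(C=S82, E=I73): 2 rows → D = w, w ✓
(C=S82, E=I10): 2 rows → D takes values {w, p} — violation
(C=S72, E=I10): 2 rows → D = u, u ✓
(C=S69, E=I10): 1 row → D = u ✓
(C=S82, E=I31): 1 row → D = j ✓
(C=S72, E=I38): 1 row → D = q ✓
(C=S64, E=I31): 1 row → D = w ✓
(C=S64, E=I73): 1 row → D = o ✓
Two rows agree on {C, E} but differ on D, so {C, E} → D does not hold.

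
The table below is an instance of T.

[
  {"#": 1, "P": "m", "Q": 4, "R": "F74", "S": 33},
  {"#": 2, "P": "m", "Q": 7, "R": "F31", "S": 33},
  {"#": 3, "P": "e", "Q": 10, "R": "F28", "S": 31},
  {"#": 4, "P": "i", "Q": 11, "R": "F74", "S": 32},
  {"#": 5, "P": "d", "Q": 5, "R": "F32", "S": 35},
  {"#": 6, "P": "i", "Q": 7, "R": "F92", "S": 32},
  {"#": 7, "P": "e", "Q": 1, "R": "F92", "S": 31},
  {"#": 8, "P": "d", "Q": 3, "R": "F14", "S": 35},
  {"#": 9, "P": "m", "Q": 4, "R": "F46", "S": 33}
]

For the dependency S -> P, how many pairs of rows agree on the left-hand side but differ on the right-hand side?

0

S=33: all 3 rows agree on P — 0 pairs.
S=31: all 2 rows agree on P — 0 pairs.
S=32: all 2 rows agree on P — 0 pairs.
S=35: all 2 rows agree on P — 0 pairs.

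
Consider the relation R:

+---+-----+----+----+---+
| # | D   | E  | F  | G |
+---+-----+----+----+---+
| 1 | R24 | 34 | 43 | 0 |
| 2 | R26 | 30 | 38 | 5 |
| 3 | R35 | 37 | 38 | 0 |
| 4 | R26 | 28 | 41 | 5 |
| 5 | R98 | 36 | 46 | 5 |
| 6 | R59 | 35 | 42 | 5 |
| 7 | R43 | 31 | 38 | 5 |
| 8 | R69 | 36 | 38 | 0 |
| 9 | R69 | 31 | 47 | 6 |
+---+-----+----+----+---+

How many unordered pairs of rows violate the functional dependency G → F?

11

G=0: violating pairs (1,3), (1,8) — 2 pairs.
G=5: violating pairs (2,4), (2,5), (2,6), (4,5), (4,6), (4,7), (5,6), (5,7), (6,7) — 9 pairs.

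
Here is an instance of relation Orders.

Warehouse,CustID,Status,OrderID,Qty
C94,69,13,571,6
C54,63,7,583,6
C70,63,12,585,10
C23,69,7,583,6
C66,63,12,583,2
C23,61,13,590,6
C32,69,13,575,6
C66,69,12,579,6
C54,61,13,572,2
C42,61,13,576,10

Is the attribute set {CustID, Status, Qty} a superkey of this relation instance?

No

Two distinct rows share (CustID=69, Status=13, Qty=6), so {CustID, Status, Qty} does not determine every attribute — not a superkey.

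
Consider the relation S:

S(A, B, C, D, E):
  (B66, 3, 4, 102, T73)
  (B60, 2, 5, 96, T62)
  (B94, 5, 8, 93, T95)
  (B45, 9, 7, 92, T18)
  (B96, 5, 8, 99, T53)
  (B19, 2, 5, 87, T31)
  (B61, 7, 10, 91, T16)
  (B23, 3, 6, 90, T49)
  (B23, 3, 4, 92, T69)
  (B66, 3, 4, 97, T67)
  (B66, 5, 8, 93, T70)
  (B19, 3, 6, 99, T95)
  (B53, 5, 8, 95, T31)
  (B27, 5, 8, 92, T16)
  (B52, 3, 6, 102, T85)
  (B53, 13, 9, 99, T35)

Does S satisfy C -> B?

Yes

C=4: 3 rows → B = 3, 3, 3 ✓
C=5: 2 rows → B = 2, 2 ✓
C=8: 5 rows → B = 5, 5, 5, 5, 5 ✓
C=7: 1 row → B = 9 ✓
C=10: 1 row → B = 7 ✓
C=6: 3 rows → B = 3, 3, 3 ✓
C=9: 1 row → B = 13 ✓
Every C value is associated with a single B value, so C -> B holds.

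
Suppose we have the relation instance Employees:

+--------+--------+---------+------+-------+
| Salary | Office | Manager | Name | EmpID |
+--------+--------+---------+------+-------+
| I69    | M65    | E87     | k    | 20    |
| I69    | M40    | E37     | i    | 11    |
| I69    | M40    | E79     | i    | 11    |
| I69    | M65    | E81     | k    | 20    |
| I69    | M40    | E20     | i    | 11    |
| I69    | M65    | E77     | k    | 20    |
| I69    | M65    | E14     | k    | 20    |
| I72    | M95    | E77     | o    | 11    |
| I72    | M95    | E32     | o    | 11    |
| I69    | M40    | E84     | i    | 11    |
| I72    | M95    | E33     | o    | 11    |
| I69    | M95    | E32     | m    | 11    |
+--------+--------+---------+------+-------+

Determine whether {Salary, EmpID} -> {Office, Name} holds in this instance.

(Salary=I69, EmpID=20): 4 rows → {Office,Name} = (M65, k), (M65, k), (M65, k), (M65, k) ✓
(Salary=I69, EmpID=11): 5 rows → {Office,Name} takes values {(M40, i), (M95, m)} — violation
(Salary=I72, EmpID=11): 3 rows → {Office,Name} = (M95, o), (M95, o), (M95, o) ✓
Two rows agree on {Salary, EmpID} but differ on {Office, Name}, so {Salary, EmpID} -> {Office, Name} does not hold.

No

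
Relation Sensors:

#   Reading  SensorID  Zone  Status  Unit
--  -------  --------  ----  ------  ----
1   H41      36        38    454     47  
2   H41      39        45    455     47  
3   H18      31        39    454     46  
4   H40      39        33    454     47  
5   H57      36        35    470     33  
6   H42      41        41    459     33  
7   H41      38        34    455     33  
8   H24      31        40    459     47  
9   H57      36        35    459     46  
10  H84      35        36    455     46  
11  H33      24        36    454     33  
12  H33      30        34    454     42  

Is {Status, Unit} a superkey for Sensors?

No

Rows 1 and 4 have the same {Status, Unit} value (Status=454, Unit=47) but are distinct tuples, so {Status, Unit} does not determine every attribute — not a superkey.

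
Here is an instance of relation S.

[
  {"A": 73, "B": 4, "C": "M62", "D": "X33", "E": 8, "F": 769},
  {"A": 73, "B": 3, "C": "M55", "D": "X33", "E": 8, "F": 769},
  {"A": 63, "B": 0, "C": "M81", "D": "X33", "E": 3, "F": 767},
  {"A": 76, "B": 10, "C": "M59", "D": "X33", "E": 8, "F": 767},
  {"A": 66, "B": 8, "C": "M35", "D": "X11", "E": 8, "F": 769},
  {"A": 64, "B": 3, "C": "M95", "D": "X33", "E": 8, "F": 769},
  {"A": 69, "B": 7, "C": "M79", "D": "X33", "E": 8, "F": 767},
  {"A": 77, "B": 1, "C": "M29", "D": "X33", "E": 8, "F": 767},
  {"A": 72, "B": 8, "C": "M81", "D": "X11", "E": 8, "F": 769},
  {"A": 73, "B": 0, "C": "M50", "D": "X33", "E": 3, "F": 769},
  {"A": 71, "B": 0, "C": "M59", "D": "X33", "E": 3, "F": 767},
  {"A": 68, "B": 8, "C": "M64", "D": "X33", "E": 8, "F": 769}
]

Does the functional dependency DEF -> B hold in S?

(D=X33, E=8, F=769): 4 rows → B takes values {4, 3, 8} — violation
(D=X33, E=3, F=767): 2 rows → B = 0, 0 ✓
(D=X33, E=8, F=767): 3 rows → B takes values {10, 7, 1} — violation
(D=X11, E=8, F=769): 2 rows → B = 8, 8 ✓
(D=X33, E=3, F=769): 1 row → B = 0 ✓
Two rows agree on DEF but differ on B, so DEF -> B does not hold.

No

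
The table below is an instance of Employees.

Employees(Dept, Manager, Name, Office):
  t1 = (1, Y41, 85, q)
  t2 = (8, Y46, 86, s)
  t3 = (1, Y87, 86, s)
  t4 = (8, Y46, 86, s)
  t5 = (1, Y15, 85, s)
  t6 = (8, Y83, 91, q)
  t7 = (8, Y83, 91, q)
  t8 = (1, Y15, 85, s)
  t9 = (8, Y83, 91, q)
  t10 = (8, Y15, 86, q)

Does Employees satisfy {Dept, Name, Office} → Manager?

(Dept=1, Name=85, Office=q): row 1 → Manager = Y41 ✓
(Dept=8, Name=86, Office=s): rows 2, 4 → Manager = Y46, Y46 ✓
(Dept=1, Name=86, Office=s): row 3 → Manager = Y87 ✓
(Dept=1, Name=85, Office=s): rows 5, 8 → Manager = Y15, Y15 ✓
(Dept=8, Name=91, Office=q): rows 6, 7, 9 → Manager = Y83, Y83, Y83 ✓
(Dept=8, Name=86, Office=q): row 10 → Manager = Y15 ✓
Every {Dept, Name, Office} value is associated with a single Manager value, so {Dept, Name, Office} → Manager holds.

Yes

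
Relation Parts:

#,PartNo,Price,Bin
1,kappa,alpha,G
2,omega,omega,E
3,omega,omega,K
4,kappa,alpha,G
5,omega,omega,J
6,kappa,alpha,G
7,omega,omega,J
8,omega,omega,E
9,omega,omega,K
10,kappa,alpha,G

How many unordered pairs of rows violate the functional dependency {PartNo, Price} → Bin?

12

(PartNo=kappa, Price=alpha): all 4 rows agree on Bin — 0 pairs.
(PartNo=omega, Price=omega): violating pairs (2,3), (2,5), (2,7), (2,9), (3,5), (3,7), (3,8), (5,8), (5,9), (7,8), (7,9), (8,9) — 12 pairs.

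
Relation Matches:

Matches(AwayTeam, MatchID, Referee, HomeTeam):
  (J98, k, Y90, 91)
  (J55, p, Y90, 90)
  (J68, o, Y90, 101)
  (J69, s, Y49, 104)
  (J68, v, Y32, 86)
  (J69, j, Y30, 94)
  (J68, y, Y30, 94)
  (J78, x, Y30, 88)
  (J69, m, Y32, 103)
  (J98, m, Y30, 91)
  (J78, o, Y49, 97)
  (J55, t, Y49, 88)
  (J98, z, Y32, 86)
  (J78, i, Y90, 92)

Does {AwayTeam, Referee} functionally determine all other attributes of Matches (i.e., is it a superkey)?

All 14 rows have distinct {AwayTeam, Referee} values, so {AwayTeam, Referee} → (all attributes) holds and {AwayTeam, Referee} is a superkey.

Yes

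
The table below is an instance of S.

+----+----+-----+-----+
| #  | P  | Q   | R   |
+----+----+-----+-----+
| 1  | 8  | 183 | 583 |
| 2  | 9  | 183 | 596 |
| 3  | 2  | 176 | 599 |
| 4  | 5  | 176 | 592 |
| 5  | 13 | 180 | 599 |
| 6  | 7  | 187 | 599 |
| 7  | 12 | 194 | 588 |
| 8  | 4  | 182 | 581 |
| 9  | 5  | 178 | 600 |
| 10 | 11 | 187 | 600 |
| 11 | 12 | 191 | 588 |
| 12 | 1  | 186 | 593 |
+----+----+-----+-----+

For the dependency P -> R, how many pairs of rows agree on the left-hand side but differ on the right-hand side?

P=5: violating pairs (4,9) — 1 pair.
P=12: all 2 rows agree on R — 0 pairs.

1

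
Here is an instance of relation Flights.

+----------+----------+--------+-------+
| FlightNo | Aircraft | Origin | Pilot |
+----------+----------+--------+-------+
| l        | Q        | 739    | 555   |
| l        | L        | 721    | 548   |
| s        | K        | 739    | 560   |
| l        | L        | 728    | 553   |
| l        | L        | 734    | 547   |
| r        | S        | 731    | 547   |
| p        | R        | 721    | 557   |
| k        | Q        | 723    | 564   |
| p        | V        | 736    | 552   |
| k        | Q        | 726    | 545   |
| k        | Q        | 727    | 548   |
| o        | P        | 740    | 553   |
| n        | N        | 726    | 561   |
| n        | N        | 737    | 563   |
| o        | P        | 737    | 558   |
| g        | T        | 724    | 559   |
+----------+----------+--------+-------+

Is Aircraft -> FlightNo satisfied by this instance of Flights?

No

Aircraft=Q: 4 rows → FlightNo takes values {l, k} — violation
Aircraft=L: 3 rows → FlightNo = l, l, l ✓
Aircraft=K: 1 row → FlightNo = s ✓
Aircraft=S: 1 row → FlightNo = r ✓
Aircraft=R: 1 row → FlightNo = p ✓
Aircraft=V: 1 row → FlightNo = p ✓
Aircraft=P: 2 rows → FlightNo = o, o ✓
Aircraft=N: 2 rows → FlightNo = n, n ✓
Aircraft=T: 1 row → FlightNo = g ✓
Two rows agree on Aircraft but differ on FlightNo, so Aircraft -> FlightNo does not hold.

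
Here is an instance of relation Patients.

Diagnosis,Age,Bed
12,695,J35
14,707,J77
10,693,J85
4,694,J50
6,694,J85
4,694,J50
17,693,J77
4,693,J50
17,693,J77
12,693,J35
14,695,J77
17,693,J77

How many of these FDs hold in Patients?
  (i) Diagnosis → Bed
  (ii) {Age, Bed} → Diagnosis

(i) Diagnosis → Bed: every LHS value maps to a single RHS value — holds.
(ii) {Age, Bed} → Diagnosis: every LHS value maps to a single RHS value — holds.
2 of the 2 dependencies hold.

2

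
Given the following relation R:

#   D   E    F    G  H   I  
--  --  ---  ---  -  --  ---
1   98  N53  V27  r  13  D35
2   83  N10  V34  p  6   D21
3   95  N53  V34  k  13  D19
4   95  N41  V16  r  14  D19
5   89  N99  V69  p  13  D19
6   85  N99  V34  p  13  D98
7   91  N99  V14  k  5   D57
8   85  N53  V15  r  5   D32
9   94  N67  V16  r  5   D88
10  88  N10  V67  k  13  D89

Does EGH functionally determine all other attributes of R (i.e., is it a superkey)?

Rows 5 and 6 have the same EGH value (E=N99, G=p, H=13) but are distinct tuples, so EGH does not determine every attribute — not a superkey.

No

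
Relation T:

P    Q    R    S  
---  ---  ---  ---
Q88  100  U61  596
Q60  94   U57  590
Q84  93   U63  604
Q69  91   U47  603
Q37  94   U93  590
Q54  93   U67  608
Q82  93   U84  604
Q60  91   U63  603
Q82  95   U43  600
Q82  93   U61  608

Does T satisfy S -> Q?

S=596: 1 row → Q = 100 ✓
S=590: 2 rows → Q = 94, 94 ✓
S=604: 2 rows → Q = 93, 93 ✓
S=603: 2 rows → Q = 91, 91 ✓
S=608: 2 rows → Q = 93, 93 ✓
S=600: 1 row → Q = 95 ✓
Every S value is associated with a single Q value, so S -> Q holds.

Yes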